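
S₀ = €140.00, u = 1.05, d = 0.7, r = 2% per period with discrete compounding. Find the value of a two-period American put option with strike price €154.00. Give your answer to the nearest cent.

Risk-neutral probability p = (1 + 0.02 − 0.7)/(1.05 − 0.7) = 0.3200/0.3500 = 0.9143
Terminal stock prices: S_uu = 154.3, S_ud = 102.9, S_dd = 68.6
Terminal payoffs (K − S): max(-0.35, 0) = 0, max(51.1, 0) = 51.1, max(85.4, 0) = 85.4
Node u (S = 147): continuation = 1/1.02·[0.9143·0.0000 + 0.0857·51.1000] = 4.2941; exercise value = 7.0000 > continuation, so V_u = 7.0000 (exercise)
Node d (S = 98): continuation = 1/1.02·[0.9143·51.1000 + 0.0857·85.4000] = 52.9804; exercise value = 56.0000 > continuation, so V_d = 56.0000 (exercise)
Node 0 (S = 140): continuation = 1/1.02·[0.9143·7.0000 + 0.0857·56.0000] = 10.9804; exercise value = 14.0000 > continuation, so V_0 = 14.0000 (exercise)

€14.00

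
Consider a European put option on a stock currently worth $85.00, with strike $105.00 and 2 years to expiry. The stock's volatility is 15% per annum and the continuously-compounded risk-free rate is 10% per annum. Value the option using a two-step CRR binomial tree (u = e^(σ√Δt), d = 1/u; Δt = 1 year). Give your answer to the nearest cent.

CRR parameters: u = e^(σ√Δt) = e^(0.15·√1) = 1.1618, d = 1/u = 0.8607
Per-period rate: rΔt = 0.1·1 = 0.1, so R = e^0.1 = 1.1052
Risk-neutral probability p = (e^0.1 − 0.8607)/(1.1618 − 0.8607) = 0.2445/0.3011 = 0.8118
Terminal stock prices: S_uu = 114.7, S_ud = 85, S_dd = 62.97
Terminal payoffs (K − S): max(-9.738, 0) = 0, max(20, 0) = 20, max(42.03, 0) = 42.03
Node u (S = 98.76): V_u = e^(−0.1)·[0.8118·0.0000 + 0.1882·20.0000] = 3.4053
Node d (S = 73.16): V_d = e^(−0.1)·[0.8118·20.0000 + 0.1882·42.0305] = 21.8478
Node 0 (S = 85): V_0 = e^(−0.1)·[0.8118·3.4053 + 0.1882·21.8478] = 6.2213

$6.22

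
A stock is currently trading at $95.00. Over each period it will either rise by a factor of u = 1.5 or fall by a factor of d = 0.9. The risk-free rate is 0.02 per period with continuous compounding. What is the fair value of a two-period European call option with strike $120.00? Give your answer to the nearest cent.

Risk-neutral probability p = (e^0.02 − 0.9)/(1.5 − 0.9) = 0.1202/0.6000 = 0.2003
Terminal stock prices: S_uu = 213.8, S_ud = 128.2, S_dd = 76.95
Terminal payoffs (S − K): max(93.75, 0) = 93.75, max(8.25, 0) = 8.25, max(-43.05, 0) = 0
Node u (S = 142.5): V_u = e^(−0.02)·[0.2003·93.7500 + 0.7997·8.2500] = 24.8762
Node d (S = 85.5): V_d = e^(−0.02)·[0.2003·8.2500 + 0.7997·0.0000] = 1.6200
Node 0 (S = 95): V_0 = e^(−0.02)·[0.2003·24.8762 + 0.7997·1.6200] = 6.1547

$6.15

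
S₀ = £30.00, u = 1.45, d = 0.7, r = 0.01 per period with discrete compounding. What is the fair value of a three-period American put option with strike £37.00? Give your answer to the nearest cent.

£11.86

Risk-neutral probability p = (1 + 0.01 − 0.7)/(1.45 − 0.7) = 0.3100/0.7500 = 0.4133
Terminal stock prices: S_uuu = 91.46, S_uud = 44.15, S_udd = 21.31, S_ddd = 10.29
Terminal payoffs (K − S): max(-54.46, 0) = 0, max(-7.152, 0) = 0, max(15.69, 0) = 15.69, max(26.71, 0) = 26.71
Node uu (S = 63.08): continuation = 1/1.01·[0.4133·0.0000 + 0.5867·0.0000] = 0.0000; exercise value = 0.0000 ≤ continuation, so V_uu = 0.0000
Node ud (S = 30.45): continuation = 1/1.01·[0.4133·0.0000 + 0.5867·15.6850] = 9.1108; exercise value = 6.5500 ≤ continuation, so V_ud = 9.1108
Node dd (S = 14.7): continuation = 1/1.01·[0.4133·15.6850 + 0.5867·26.7100] = 21.9337; exercise value = 22.3000 > continuation, so V_dd = 22.3000 (exercise)
Node u (S = 43.5): continuation = 1/1.01·[0.4133·0.0000 + 0.5867·9.1108] = 5.2921; exercise value = 0.0000 ≤ continuation, so V_u = 5.2921
Node d (S = 21): continuation = 1/1.01·[0.4133·9.1108 + 0.5867·22.3000] = 16.6816; exercise value = 16.0000 ≤ continuation, so V_d = 16.6816
Node 0 (S = 30): continuation = 1/1.01·[0.4133·5.2921 + 0.5867·16.6816] = 11.8554; exercise value = 7.0000 ≤ continuation, so V_0 = 11.8554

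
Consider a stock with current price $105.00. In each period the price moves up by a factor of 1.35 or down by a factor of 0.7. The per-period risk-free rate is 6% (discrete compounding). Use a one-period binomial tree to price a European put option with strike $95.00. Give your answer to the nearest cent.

Risk-neutral probability p = (1 + 0.06 − 0.7)/(1.35 − 0.7) = 0.3600/0.6500 = 0.5538
Terminal stock prices: S_u = 141.8, S_d = 73.5
Terminal payoffs (K − S): max(-46.75, 0) = 0, max(21.5, 0) = 21.5
Node 0 (S = 105): V_0 = 1/1.06·[0.5538·0.0000 + 0.4462·21.5000] = 9.0493

$9.05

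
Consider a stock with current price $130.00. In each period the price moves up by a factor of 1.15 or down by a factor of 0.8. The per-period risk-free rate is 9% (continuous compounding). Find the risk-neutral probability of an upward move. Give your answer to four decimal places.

p = 0.8405

Risk-neutral probability p = (e^0.09 − 0.8)/(1.15 − 0.8) = 0.2942/0.3500 = 0.8405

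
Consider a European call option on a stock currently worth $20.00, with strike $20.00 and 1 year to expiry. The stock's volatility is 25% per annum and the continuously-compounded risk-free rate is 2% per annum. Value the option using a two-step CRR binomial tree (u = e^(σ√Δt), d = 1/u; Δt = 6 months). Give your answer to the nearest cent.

CRR parameters: u = e^(σ√Δt) = e^(0.25·√0.5) = 1.1934, d = 1/u = 0.8380
Per-period rate: rΔt = 0.02·0.5 = 0.01, so R = e^0.01 = 1.0101
Risk-neutral probability p = (e^0.01 − 0.8380)/(1.1934 − 0.8380) = 0.1721/0.3554 = 0.4842
Terminal stock prices: S_uu = 28.48, S_ud = 20, S_dd = 14.04
Terminal payoffs (S − K): max(8.482, 0) = 8.482, max(0, 0) = 0, max(-5.956, 0) = 0
Node u (S = 23.87): V_u = e^(−0.01)·[0.4842·8.4824 + 0.5158·0.0000] = 4.0663
Node d (S = 16.76): V_d = e^(−0.01)·[0.4842·0.0000 + 0.5158·0.0000] = 0.0000
Node 0 (S = 20): V_0 = e^(−0.01)·[0.4842·4.0663 + 0.5158·0.0000] = 1.9493

$1.95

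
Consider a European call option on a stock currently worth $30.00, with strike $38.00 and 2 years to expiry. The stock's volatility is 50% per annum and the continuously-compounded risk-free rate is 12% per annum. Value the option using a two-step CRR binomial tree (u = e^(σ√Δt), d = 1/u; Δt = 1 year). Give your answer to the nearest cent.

CRR parameters: u = e^(σ√Δt) = e^(0.5·√1) = 1.6487, d = 1/u = 0.6065
Per-period rate: rΔt = 0.12·1 = 0.12, so R = e^0.12 = 1.1275
Risk-neutral probability p = (e^0.12 − 0.6065)/(1.6487 − 0.6065) = 0.5210/1.0422 = 0.4999
Terminal stock prices: S_uu = 81.55, S_ud = 30, S_dd = 11.04
Terminal payoffs (S − K): max(43.55, 0) = 43.55, max(-8, 0) = 0, max(-26.96, 0) = 0
Node u (S = 49.46): V_u = e^(−0.12)·[0.4999·43.5485 + 0.5001·0.0000] = 19.3072
Node d (S = 18.2): V_d = e^(−0.12)·[0.4999·0.0000 + 0.5001·0.0000] = 0.0000
Node 0 (S = 30): V_0 = e^(−0.12)·[0.4999·19.3072 + 0.5001·0.0000] = 8.5599

$8.56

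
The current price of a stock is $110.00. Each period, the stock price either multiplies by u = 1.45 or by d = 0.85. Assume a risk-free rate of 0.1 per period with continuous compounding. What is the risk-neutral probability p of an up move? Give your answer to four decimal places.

Risk-neutral probability p = (e^0.1 − 0.85)/(1.45 − 0.85) = 0.2552/0.6000 = 0.4253

p = 0.4253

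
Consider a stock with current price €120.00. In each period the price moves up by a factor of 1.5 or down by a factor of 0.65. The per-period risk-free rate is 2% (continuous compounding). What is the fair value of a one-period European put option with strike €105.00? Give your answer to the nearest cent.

€14.94

Risk-neutral probability p = (e^0.02 − 0.65)/(1.5 − 0.65) = 0.3702/0.8500 = 0.4355
Terminal stock prices: S_u = 180, S_d = 78
Terminal payoffs (K − S): max(-75, 0) = 0, max(27, 0) = 27
Node 0 (S = 120): V_0 = e^(−0.02)·[0.4355·0.0000 + 0.5645·27.0000] = 14.9389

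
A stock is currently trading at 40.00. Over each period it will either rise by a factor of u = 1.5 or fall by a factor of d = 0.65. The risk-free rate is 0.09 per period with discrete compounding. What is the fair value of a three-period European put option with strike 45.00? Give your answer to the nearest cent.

8.43

Risk-neutral probability p = (1 + 0.09 − 0.65)/(1.5 − 0.65) = 0.4400/0.8500 = 0.5176
Terminal stock prices: S_uuu = 135, S_uud = 58.5, S_udd = 25.35, S_ddd = 10.98
Terminal payoffs (K − S): max(-90, 0) = 0, max(-13.5, 0) = 0, max(19.65, 0) = 19.65, max(34.02, 0) = 34.02
Node uu (S = 90): V_uu = 1/1.09·[0.5176·0.0000 + 0.4824·0.0000] = 0.0000
Node ud (S = 39): V_ud = 1/1.09·[0.5176·0.0000 + 0.4824·19.6500] = 8.6956
Node dd (S = 16.9): V_dd = 1/1.09·[0.5176·19.6500 + 0.4824·34.0150] = 24.3844
Node u (S = 60): V_u = 1/1.09·[0.5176·0.0000 + 0.4824·8.6956] = 3.8480
Node d (S = 26): V_d = 1/1.09·[0.5176·8.6956 + 0.4824·24.3844] = 14.9203
Node 0 (S = 40): V_0 = 1/1.09·[0.5176·3.8480 + 0.4824·14.9203] = 8.4301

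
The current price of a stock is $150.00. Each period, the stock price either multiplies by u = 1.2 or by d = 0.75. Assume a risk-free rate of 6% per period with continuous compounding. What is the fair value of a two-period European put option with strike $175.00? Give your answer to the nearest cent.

$22.67

Risk-neutral probability p = (e^0.06 − 0.75)/(1.2 − 0.75) = 0.3118/0.4500 = 0.6930
Terminal stock prices: S_uu = 216, S_ud = 135, S_dd = 84.38
Terminal payoffs (K − S): max(-41, 0) = 0, max(40, 0) = 40, max(90.62, 0) = 90.62
Node u (S = 180): V_u = e^(−0.06)·[0.6930·0.0000 + 0.3070·40.0000] = 11.5660
Node d (S = 112.5): V_d = e^(−0.06)·[0.6930·40.0000 + 0.3070·90.6250] = 52.3088
Node 0 (S = 150): V_0 = e^(−0.06)·[0.6930·11.5660 + 0.3070·52.3088] = 22.6732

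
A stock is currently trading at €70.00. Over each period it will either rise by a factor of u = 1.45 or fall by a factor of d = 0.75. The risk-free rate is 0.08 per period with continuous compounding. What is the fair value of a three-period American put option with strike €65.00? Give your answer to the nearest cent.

Risk-neutral probability p = (e^0.08 − 0.75)/(1.45 − 0.75) = 0.3333/0.7000 = 0.4761
Terminal stock prices: S_uuu = 213.4, S_uud = 110.4, S_udd = 57.09, S_ddd = 29.53
Terminal payoffs (K − S): max(-148.4, 0) = 0, max(-45.38, 0) = 0, max(7.906, 0) = 7.906, max(35.47, 0) = 35.47
Node uu (S = 147.2): continuation = e^(−0.08)·[0.4761·0.0000 + 0.5239·0.0000] = 0.0000; exercise value = 0.0000 ≤ continuation, so V_uu = 0.0000
Node ud (S = 76.12): continuation = e^(−0.08)·[0.4761·0.0000 + 0.5239·7.9062] = 3.8234; exercise value = 0.0000 ≤ continuation, so V_ud = 3.8234
Node dd (S = 39.38): continuation = e^(−0.08)·[0.4761·7.9062 + 0.5239·35.4688] = 20.6276; exercise value = 25.6250 > continuation, so V_dd = 25.6250 (exercise)
Node u (S = 101.5): continuation = e^(−0.08)·[0.4761·0.0000 + 0.5239·3.8234] = 1.8490; exercise value = 0.0000 ≤ continuation, so V_u = 1.8490
Node d (S = 52.5): continuation = e^(−0.08)·[0.4761·3.8234 + 0.5239·25.6250] = 14.0727; exercise value = 12.5000 ≤ continuation, so V_d = 14.0727
Node 0 (S = 70): continuation = e^(−0.08)·[0.4761·1.8490 + 0.5239·14.0727] = 7.6182; exercise value = 0.0000 ≤ continuation, so V_0 = 7.6182

€7.62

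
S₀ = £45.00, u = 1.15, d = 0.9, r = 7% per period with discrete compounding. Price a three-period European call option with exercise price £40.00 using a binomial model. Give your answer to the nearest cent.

£12.54

Risk-neutral probability p = (1 + 0.07 − 0.9)/(1.15 − 0.9) = 0.1700/0.2500 = 0.6800
Terminal stock prices: S_uuu = 68.44, S_uud = 53.56, S_udd = 41.92, S_ddd = 32.81
Terminal payoffs (S − K): max(28.44, 0) = 28.44, max(13.56, 0) = 13.56, max(1.917, 0) = 1.917, max(-7.195, 0) = 0
Node uu (S = 59.51): V_uu = 1/1.07·[0.6800·28.4394 + 0.3200·13.5612] = 22.1293
Node ud (S = 46.57): V_ud = 1/1.07·[0.6800·13.5612 + 0.3200·1.9175] = 9.1918
Node dd (S = 36.45): V_dd = 1/1.07·[0.6800·1.9175 + 0.3200·0.0000] = 1.2186
Node u (S = 51.75): V_u = 1/1.07·[0.6800·22.1293 + 0.3200·9.1918] = 16.8125
Node d (S = 40.5): V_d = 1/1.07·[0.6800·9.1918 + 0.3200·1.2186] = 6.2060
Node 0 (S = 45): V_0 = 1/1.07·[0.6800·16.8125 + 0.3200·6.2060] = 12.5405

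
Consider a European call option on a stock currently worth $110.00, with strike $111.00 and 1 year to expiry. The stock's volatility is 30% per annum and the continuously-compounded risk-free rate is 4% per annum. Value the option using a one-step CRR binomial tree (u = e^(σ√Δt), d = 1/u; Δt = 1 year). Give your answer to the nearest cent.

$17.74

CRR parameters: u = e^(σ√Δt) = e^(0.3·√1) = 1.3499, d = 1/u = 0.7408
Per-period rate: rΔt = 0.04·1 = 0.04, so R = e^0.04 = 1.0408
Risk-neutral probability p = (e^0.04 − 0.7408)/(1.3499 − 0.7408) = 0.3000/0.6090 = 0.4926
Terminal stock prices: S_u = 148.5, S_d = 81.49
Terminal payoffs (S − K): max(37.48, 0) = 37.48, max(-29.51, 0) = 0
Node 0 (S = 110): V_0 = e^(−0.04)·[0.4926·37.4845 + 0.5074·0.0000] = 17.7396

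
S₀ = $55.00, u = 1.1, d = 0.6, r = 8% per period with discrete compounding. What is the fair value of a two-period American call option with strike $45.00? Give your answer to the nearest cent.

Risk-neutral probability p = (1 + 0.08 − 0.6)/(1.1 − 0.6) = 0.4800/0.5000 = 0.9600
Terminal stock prices: S_uu = 66.55, S_ud = 36.3, S_dd = 19.8
Terminal payoffs (S − K): max(21.55, 0) = 21.55, max(-8.7, 0) = 0, max(-25.2, 0) = 0
Node u (S = 60.5): continuation = 1/1.08·[0.9600·21.5500 + 0.0400·0.0000] = 19.1556; exercise value = 15.5000 ≤ continuation, so V_u = 19.1556
Node d (S = 33): continuation = 1/1.08·[0.9600·0.0000 + 0.0400·0.0000] = 0.0000; exercise value = 0.0000 ≤ continuation, so V_d = 0.0000
Node 0 (S = 55): continuation = 1/1.08·[0.9600·19.1556 + 0.0400·0.0000] = 17.0272; exercise value = 10.0000 ≤ continuation, so V_0 = 17.0272

$17.03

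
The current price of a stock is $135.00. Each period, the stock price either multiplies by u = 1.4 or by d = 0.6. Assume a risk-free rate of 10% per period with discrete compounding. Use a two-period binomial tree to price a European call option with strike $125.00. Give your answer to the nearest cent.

$45.07

Risk-neutral probability p = (1 + 0.1 − 0.6)/(1.4 − 0.6) = 0.5000/0.8000 = 0.6250
Terminal stock prices: S_uu = 264.6, S_ud = 113.4, S_dd = 48.6
Terminal payoffs (S − K): max(139.6, 0) = 139.6, max(-11.6, 0) = 0, max(-76.4, 0) = 0
Node u (S = 189): V_u = 1/1.1·[0.6250·139.6000 + 0.3750·0.0000] = 79.3182
Node d (S = 81): V_d = 1/1.1·[0.6250·0.0000 + 0.3750·0.0000] = 0.0000
Node 0 (S = 135): V_0 = 1/1.1·[0.6250·79.3182 + 0.3750·0.0000] = 45.0671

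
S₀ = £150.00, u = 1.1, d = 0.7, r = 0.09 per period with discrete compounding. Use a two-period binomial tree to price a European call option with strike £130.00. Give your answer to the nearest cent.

Risk-neutral probability p = (1 + 0.09 − 0.7)/(1.1 − 0.7) = 0.3900/0.4000 = 0.9750
Terminal stock prices: S_uu = 181.5, S_ud = 115.5, S_dd = 73.5
Terminal payoffs (S − K): max(51.5, 0) = 51.5, max(-14.5, 0) = 0, max(-56.5, 0) = 0
Node u (S = 165): V_u = 1/1.09·[0.9750·51.5000 + 0.0250·0.0000] = 46.0665
Node d (S = 105): V_d = 1/1.09·[0.9750·0.0000 + 0.0250·0.0000] = 0.0000
Node 0 (S = 150): V_0 = 1/1.09·[0.9750·46.0665 + 0.0250·0.0000] = 41.2063

£41.21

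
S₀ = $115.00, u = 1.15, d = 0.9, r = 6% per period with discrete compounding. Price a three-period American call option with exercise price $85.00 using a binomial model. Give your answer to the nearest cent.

Risk-neutral probability p = (1 + 0.06 − 0.9)/(1.15 − 0.9) = 0.1600/0.2500 = 0.6400
Terminal stock prices: S_uuu = 174.9, S_uud = 136.9, S_udd = 107.1, S_ddd = 83.84
Terminal payoffs (S − K): max(89.9, 0) = 89.9, max(51.88, 0) = 51.88, max(22.12, 0) = 22.12, max(-1.165, 0) = 0
Node uu (S = 152.1): continuation = 1/1.06·[0.6400·89.9006 + 0.3600·51.8787] = 71.8988; exercise value = 67.0875 ≤ continuation, so V_uu = 71.8988
Node ud (S = 119): continuation = 1/1.06·[0.6400·51.8787 + 0.3600·22.1225] = 38.8363; exercise value = 34.0250 ≤ continuation, so V_ud = 38.8363
Node dd (S = 93.15): continuation = 1/1.06·[0.6400·22.1225 + 0.3600·0.0000] = 13.3570; exercise value = 8.1500 ≤ continuation, so V_dd = 13.3570
Node u (S = 132.2): continuation = 1/1.06·[0.6400·71.8988 + 0.3600·38.8363] = 56.6003; exercise value = 47.2500 ≤ continuation, so V_u = 56.6003
Node d (S = 103.5): continuation = 1/1.06·[0.6400·38.8363 + 0.3600·13.3570] = 27.9847; exercise value = 18.5000 ≤ continuation, so V_d = 27.9847
Node 0 (S = 115): continuation = 1/1.06·[0.6400·56.6003 + 0.3600·27.9847] = 43.6780; exercise value = 30.0000 ≤ continuation, so V_0 = 43.6780

$43.68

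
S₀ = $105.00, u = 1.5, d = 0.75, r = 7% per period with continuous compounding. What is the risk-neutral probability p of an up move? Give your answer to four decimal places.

p = 0.4300

Risk-neutral probability p = (e^0.07 − 0.75)/(1.5 − 0.75) = 0.3225/0.7500 = 0.4300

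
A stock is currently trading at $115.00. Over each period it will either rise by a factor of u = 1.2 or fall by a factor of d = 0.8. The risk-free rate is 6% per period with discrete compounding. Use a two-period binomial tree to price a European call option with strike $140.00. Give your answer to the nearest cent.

Risk-neutral probability p = (1 + 0.06 − 0.8)/(1.2 − 0.8) = 0.2600/0.4000 = 0.6500
Terminal stock prices: S_uu = 165.6, S_ud = 110.4, S_dd = 73.6
Terminal payoffs (S − K): max(25.6, 0) = 25.6, max(-29.6, 0) = 0, max(-66.4, 0) = 0
Node u (S = 138): V_u = 1/1.06·[0.6500·25.6000 + 0.3500·0.0000] = 15.6981
Node d (S = 92): V_d = 1/1.06·[0.6500·0.0000 + 0.3500·0.0000] = 0.0000
Node 0 (S = 115): V_0 = 1/1.06·[0.6500·15.6981 + 0.3500·0.0000] = 9.6262

$9.63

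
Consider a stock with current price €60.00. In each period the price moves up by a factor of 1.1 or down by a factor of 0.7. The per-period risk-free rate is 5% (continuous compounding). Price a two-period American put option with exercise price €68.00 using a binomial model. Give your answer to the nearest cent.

€8.00

Risk-neutral probability p = (e^0.05 − 0.7)/(1.1 − 0.7) = 0.3513/0.4000 = 0.8782
Terminal stock prices: S_uu = 72.6, S_ud = 46.2, S_dd = 29.4
Terminal payoffs (K − S): max(-4.6, 0) = 0, max(21.8, 0) = 21.8, max(38.6, 0) = 38.6
Node u (S = 66): continuation = e^(−0.05)·[0.8782·0.0000 + 0.1218·21.8000] = 2.5262; exercise value = 2.0000 ≤ continuation, so V_u = 2.5262
Node d (S = 42): continuation = e^(−0.05)·[0.8782·21.8000 + 0.1218·38.6000] = 22.6836; exercise value = 26.0000 > continuation, so V_d = 26.0000 (exercise)
Node 0 (S = 60): continuation = e^(−0.05)·[0.8782·2.5262 + 0.1218·26.0000] = 5.1232; exercise value = 8.0000 > continuation, so V_0 = 8.0000 (exercise)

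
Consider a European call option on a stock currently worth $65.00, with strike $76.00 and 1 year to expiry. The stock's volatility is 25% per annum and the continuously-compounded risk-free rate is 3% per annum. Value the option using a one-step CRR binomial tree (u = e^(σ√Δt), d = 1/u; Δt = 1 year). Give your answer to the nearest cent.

$3.61

CRR parameters: u = e^(σ√Δt) = e^(0.25·√1) = 1.2840, d = 1/u = 0.7788
Per-period rate: rΔt = 0.03·1 = 0.03, so R = e^0.03 = 1.0305
Risk-neutral probability p = (e^0.03 − 0.7788)/(1.2840 − 0.7788) = 0.2517/0.5052 = 0.4981
Terminal stock prices: S_u = 83.46, S_d = 50.62
Terminal payoffs (S − K): max(7.462, 0) = 7.462, max(-25.38, 0) = 0
Node 0 (S = 65): V_0 = e^(−0.03)·[0.4981·7.4617 + 0.5019·0.0000] = 3.6068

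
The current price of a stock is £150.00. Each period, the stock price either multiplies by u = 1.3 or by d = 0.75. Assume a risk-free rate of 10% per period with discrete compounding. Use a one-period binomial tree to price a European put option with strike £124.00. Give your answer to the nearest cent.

Risk-neutral probability p = (1 + 0.1 − 0.75)/(1.3 − 0.75) = 0.3500/0.5500 = 0.6364
Terminal stock prices: S_u = 195, S_d = 112.5
Terminal payoffs (K − S): max(-71, 0) = 0, max(11.5, 0) = 11.5
Node 0 (S = 150): V_0 = 1/1.1·[0.6364·0.0000 + 0.3636·11.5000] = 3.8017

£3.80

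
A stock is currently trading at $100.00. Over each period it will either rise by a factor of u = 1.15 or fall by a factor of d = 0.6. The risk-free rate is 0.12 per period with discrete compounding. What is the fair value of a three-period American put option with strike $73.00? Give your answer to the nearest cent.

Risk-neutral probability p = (1 + 0.12 − 0.6)/(1.15 − 0.6) = 0.5200/0.5500 = 0.9455
Terminal stock prices: S_uuu = 152.1, S_uud = 79.35, S_udd = 41.4, S_ddd = 21.6
Terminal payoffs (K − S): max(-79.09, 0) = 0, max(-6.35, 0) = 0, max(31.6, 0) = 31.6, max(51.4, 0) = 51.4
Node uu (S = 132.2): continuation = 1/1.12·[0.9455·0.0000 + 0.0545·0.0000] = 0.0000; exercise value = 0.0000 ≤ continuation, so V_uu = 0.0000
Node ud (S = 69): continuation = 1/1.12·[0.9455·0.0000 + 0.0545·31.6000] = 1.5390; exercise value = 4.0000 > continuation, so V_ud = 4.0000 (exercise)
Node dd (S = 36): continuation = 1/1.12·[0.9455·31.6000 + 0.0545·51.4000] = 29.1786; exercise value = 37.0000 > continuation, so V_dd = 37.0000 (exercise)
Node u (S = 115): continuation = 1/1.12·[0.9455·0.0000 + 0.0545·4.0000] = 0.1948; exercise value = 0.0000 ≤ continuation, so V_u = 0.1948
Node d (S = 60): continuation = 1/1.12·[0.9455·4.0000 + 0.0545·37.0000] = 5.1786; exercise value = 13.0000 > continuation, so V_d = 13.0000 (exercise)
Node 0 (S = 100): continuation = 1/1.12·[0.9455·0.1948 + 0.0545·13.0000] = 0.7976; exercise value = 0.0000 ≤ continuation, so V_0 = 0.7976

$0.80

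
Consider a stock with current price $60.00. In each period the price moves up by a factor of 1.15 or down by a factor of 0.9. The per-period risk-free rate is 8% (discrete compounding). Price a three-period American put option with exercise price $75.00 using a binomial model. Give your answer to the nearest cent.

$15.00

Risk-neutral probability p = (1 + 0.08 − 0.9)/(1.15 − 0.9) = 0.1800/0.2500 = 0.7200
Terminal stock prices: S_uuu = 91.25, S_uud = 71.41, S_udd = 55.89, S_ddd = 43.74
Terminal payoffs (K − S): max(-16.25, 0) = 0, max(3.585, 0) = 3.585, max(19.11, 0) = 19.11, max(31.26, 0) = 31.26
Node uu (S = 79.35): continuation = 1/1.08·[0.7200·0.0000 + 0.2800·3.5850] = 0.9294; exercise value = 0.0000 ≤ continuation, so V_uu = 0.9294
Node ud (S = 62.1): continuation = 1/1.08·[0.7200·3.5850 + 0.2800·19.1100] = 7.3444; exercise value = 12.9000 > continuation, so V_ud = 12.9000 (exercise)
Node dd (S = 48.6): continuation = 1/1.08·[0.7200·19.1100 + 0.2800·31.2600] = 20.8444; exercise value = 26.4000 > continuation, so V_dd = 26.4000 (exercise)
Node u (S = 69): continuation = 1/1.08·[0.7200·0.9294 + 0.2800·12.9000] = 3.9641; exercise value = 6.0000 > continuation, so V_u = 6.0000 (exercise)
Node d (S = 54): continuation = 1/1.08·[0.7200·12.9000 + 0.2800·26.4000] = 15.4444; exercise value = 21.0000 > continuation, so V_d = 21.0000 (exercise)
Node 0 (S = 60): continuation = 1/1.08·[0.7200·6.0000 + 0.2800·21.0000] = 9.4444; exercise value = 15.0000 > continuation, so V_0 = 15.0000 (exercise)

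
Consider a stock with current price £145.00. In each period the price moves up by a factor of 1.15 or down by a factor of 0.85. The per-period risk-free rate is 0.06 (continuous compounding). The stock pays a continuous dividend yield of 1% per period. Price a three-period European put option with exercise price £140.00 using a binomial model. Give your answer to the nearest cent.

Per-period risk-free factor R = e^0.06 = 1.0618; dividend-adjusted growth = e^(0.06−0.01) = 1.0513.
Risk-neutral probability p = (1.0513 − 0.85)/(1.15 − 0.85) = 0.2013/0.3000 = 0.6709
Terminal stock prices: S_uuu = 220.5, S_uud = 163, S_udd = 120.5, S_ddd = 89.05
Terminal payoffs (K − S): max(-80.53, 0) = 0, max(-23, 0) = 0, max(19.52, 0) = 19.52, max(50.95, 0) = 50.95
Node uu (S = 191.8): V_uu = e^(−0.06)·[0.6709·0.0000 + 0.3291·0.0000] = 0.0000
Node ud (S = 141.7): V_ud = e^(−0.06)·[0.6709·0.0000 + 0.3291·19.5231] = 6.0508
Node dd (S = 104.8): V_dd = e^(−0.06)·[0.6709·19.5231 + 0.3291·50.9519] = 28.1269
Node u (S = 166.8): V_u = e^(−0.06)·[0.6709·0.0000 + 0.3291·6.0508] = 1.8753
Node d (S = 123.2): V_d = e^(−0.06)·[0.6709·6.0508 + 0.3291·28.1269] = 12.5405
Node 0 (S = 145): V_0 = e^(−0.06)·[0.6709·1.8753 + 0.3291·12.5405] = 5.0716

£5.07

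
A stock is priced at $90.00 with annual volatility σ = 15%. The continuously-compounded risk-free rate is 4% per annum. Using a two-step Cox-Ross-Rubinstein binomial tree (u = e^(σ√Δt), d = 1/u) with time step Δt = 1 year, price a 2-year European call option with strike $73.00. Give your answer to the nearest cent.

$23.56

CRR parameters: u = e^(σ√Δt) = e^(0.15·√1) = 1.1618, d = 1/u = 0.8607
Per-period rate: rΔt = 0.04·1 = 0.04, so R = e^0.04 = 1.0408
Risk-neutral probability p = (e^0.04 − 0.8607)/(1.1618 − 0.8607) = 0.1801/0.3011 = 0.5981
Terminal stock prices: S_uu = 121.5, S_ud = 90, S_dd = 66.67
Terminal payoffs (S − K): max(48.49, 0) = 48.49, max(17, 0) = 17, max(-6.326, 0) = 0
Node u (S = 104.6): V_u = e^(−0.04)·[0.5981·48.4873 + 0.4019·17.0000] = 34.4275
Node d (S = 77.46): V_d = e^(−0.04)·[0.5981·17.0000 + 0.4019·0.0000] = 9.7690
Node 0 (S = 90): V_0 = e^(−0.04)·[0.5981·34.4275 + 0.4019·9.7690] = 23.5558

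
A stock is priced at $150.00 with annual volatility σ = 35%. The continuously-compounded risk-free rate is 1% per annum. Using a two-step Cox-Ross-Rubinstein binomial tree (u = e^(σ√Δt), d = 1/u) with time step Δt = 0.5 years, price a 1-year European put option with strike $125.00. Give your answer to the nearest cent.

CRR parameters: u = e^(σ√Δt) = e^(0.35·√0.5) = 1.2808, d = 1/u = 0.7808
Per-period rate: rΔt = 0.01·0.5 = 0.005, so R = e^0.005 = 1.0050
Risk-neutral probability p = (e^0.005 − 0.7808)/(1.2808 − 0.7808) = 0.2243/0.5000 = 0.4485
Terminal stock prices: S_uu = 246.1, S_ud = 150, S_dd = 91.44
Terminal payoffs (K − S): max(-121.1, 0) = 0, max(-25, 0) = 0, max(33.56, 0) = 33.56
Node u (S = 192.1): V_u = e^(−0.005)·[0.4485·0.0000 + 0.5515·0.0000] = 0.0000
Node d (S = 117.1): V_d = e^(−0.005)·[0.4485·0.0000 + 0.5515·33.5621] = 18.4183
Node 0 (S = 150): V_0 = e^(−0.005)·[0.4485·0.0000 + 0.5515·18.4183] = 10.1076

$10.11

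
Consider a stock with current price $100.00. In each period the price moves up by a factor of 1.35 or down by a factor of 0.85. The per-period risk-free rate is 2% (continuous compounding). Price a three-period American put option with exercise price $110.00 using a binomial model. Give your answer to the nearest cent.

$19.26

Risk-neutral probability p = (e^0.02 − 0.85)/(1.35 − 0.85) = 0.1702/0.5000 = 0.3404
Terminal stock prices: S_uuu = 246, S_uud = 154.9, S_udd = 97.54, S_ddd = 61.41
Terminal payoffs (K − S): max(-136, 0) = 0, max(-44.91, 0) = 0, max(12.46, 0) = 12.46, max(48.59, 0) = 48.59
Node uu (S = 182.3): continuation = e^(−0.02)·[0.3404·0.0000 + 0.6596·0.0000] = 0.0000; exercise value = 0.0000 ≤ continuation, so V_uu = 0.0000
Node ud (S = 114.8): continuation = e^(−0.02)·[0.3404·0.0000 + 0.6596·12.4625] = 8.0575; exercise value = 0.0000 ≤ continuation, so V_ud = 8.0575
Node dd (S = 72.25): continuation = e^(−0.02)·[0.3404·12.4625 + 0.6596·48.5875] = 35.5719; exercise value = 37.7500 > continuation, so V_dd = 37.7500 (exercise)
Node u (S = 135): continuation = e^(−0.02)·[0.3404·0.0000 + 0.6596·8.0575] = 5.2094; exercise value = 0.0000 ≤ continuation, so V_u = 5.2094
Node d (S = 85): continuation = e^(−0.02)·[0.3404·8.0575 + 0.6596·37.7500] = 27.0952; exercise value = 25.0000 ≤ continuation, so V_d = 27.0952
Node 0 (S = 100): continuation = e^(−0.02)·[0.3404·5.2094 + 0.6596·27.0952] = 19.2562; exercise value = 10.0000 ≤ continuation, so V_0 = 19.2562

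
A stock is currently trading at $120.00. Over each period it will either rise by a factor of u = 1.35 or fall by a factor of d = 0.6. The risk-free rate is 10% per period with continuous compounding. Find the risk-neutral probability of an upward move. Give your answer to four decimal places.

p = 0.6736

Risk-neutral probability p = (e^0.1 − 0.6)/(1.35 − 0.6) = 0.5052/0.7500 = 0.6736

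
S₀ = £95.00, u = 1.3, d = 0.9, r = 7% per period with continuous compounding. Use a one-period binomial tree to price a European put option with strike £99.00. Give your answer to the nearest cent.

Risk-neutral probability p = (e^0.07 − 0.9)/(1.3 − 0.9) = 0.1725/0.4000 = 0.4313
Terminal stock prices: S_u = 123.5, S_d = 85.5
Terminal payoffs (K − S): max(-24.5, 0) = 0, max(13.5, 0) = 13.5
Node 0 (S = 95): V_0 = e^(−0.07)·[0.4313·0.0000 + 0.5687·13.5000] = 7.1588

£7.16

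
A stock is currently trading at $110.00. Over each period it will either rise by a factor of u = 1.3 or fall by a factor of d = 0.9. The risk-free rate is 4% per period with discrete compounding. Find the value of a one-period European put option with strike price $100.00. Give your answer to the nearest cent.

$0.62

Risk-neutral probability p = (1 + 0.04 − 0.9)/(1.3 − 0.9) = 0.1400/0.4000 = 0.3500
Terminal stock prices: S_u = 143, S_d = 99
Terminal payoffs (K − S): max(-43, 0) = 0, max(1, 0) = 1
Node 0 (S = 110): V_0 = 1/1.04·[0.3500·0.0000 + 0.6500·1.0000] = 0.6250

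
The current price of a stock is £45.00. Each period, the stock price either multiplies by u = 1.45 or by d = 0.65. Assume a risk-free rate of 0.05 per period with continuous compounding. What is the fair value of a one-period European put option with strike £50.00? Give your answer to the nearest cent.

Risk-neutral probability p = (e^0.05 − 0.65)/(1.45 − 0.65) = 0.4013/0.8000 = 0.5016
Terminal stock prices: S_u = 65.25, S_d = 29.25
Terminal payoffs (K − S): max(-15.25, 0) = 0, max(20.75, 0) = 20.75
Node 0 (S = 45): V_0 = e^(−0.05)·[0.5016·0.0000 + 0.4984·20.7500] = 9.8376

£9.84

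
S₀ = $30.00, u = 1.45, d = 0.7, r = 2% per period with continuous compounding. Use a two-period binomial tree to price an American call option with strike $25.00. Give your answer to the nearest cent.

$9.23

Risk-neutral probability p = (e^0.02 − 0.7)/(1.45 − 0.7) = 0.3202/0.7500 = 0.4269
Terminal stock prices: S_uu = 63.08, S_ud = 30.45, S_dd = 14.7
Terminal payoffs (S − K): max(38.08, 0) = 38.08, max(5.45, 0) = 5.45, max(-10.3, 0) = 0
Node u (S = 43.5): continuation = e^(−0.02)·[0.4269·38.0750 + 0.5731·5.4500] = 18.9950; exercise value = 18.5000 ≤ continuation, so V_u = 18.9950
Node d (S = 21): continuation = e^(−0.02)·[0.4269·5.4500 + 0.5731·0.0000] = 2.2807; exercise value = 0.0000 ≤ continuation, so V_d = 2.2807
Node 0 (S = 30): continuation = e^(−0.02)·[0.4269·18.9950 + 0.5731·2.2807] = 9.2302; exercise value = 5.0000 ≤ continuation, so V_0 = 9.2302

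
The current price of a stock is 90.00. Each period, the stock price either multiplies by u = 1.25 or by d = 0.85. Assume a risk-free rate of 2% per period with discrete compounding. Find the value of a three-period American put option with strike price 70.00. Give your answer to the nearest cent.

2.64

Risk-neutral probability p = (1 + 0.02 − 0.85)/(1.25 − 0.85) = 0.1700/0.4000 = 0.4250
Terminal stock prices: S_uuu = 175.8, S_uud = 119.5, S_udd = 81.28, S_ddd = 55.27
Terminal payoffs (K − S): max(-105.8, 0) = 0, max(-49.53, 0) = 0, max(-11.28, 0) = 0, max(14.73, 0) = 14.73
Node uu (S = 140.6): continuation = 1/1.02·[0.4250·0.0000 + 0.5750·0.0000] = 0.0000; exercise value = 0.0000 ≤ continuation, so V_uu = 0.0000
Node ud (S = 95.62): continuation = 1/1.02·[0.4250·0.0000 + 0.5750·0.0000] = 0.0000; exercise value = 0.0000 ≤ continuation, so V_ud = 0.0000
Node dd (S = 65.02): continuation = 1/1.02·[0.4250·0.0000 + 0.5750·14.7288] = 8.3030; exercise value = 4.9750 ≤ continuation, so V_dd = 8.3030
Node u (S = 112.5): continuation = 1/1.02·[0.4250·0.0000 + 0.5750·0.0000] = 0.0000; exercise value = 0.0000 ≤ continuation, so V_u = 0.0000
Node d (S = 76.5): continuation = 1/1.02·[0.4250·0.0000 + 0.5750·8.3030] = 4.6806; exercise value = 0.0000 ≤ continuation, so V_d = 4.6806
Node 0 (S = 90): continuation = 1/1.02·[0.4250·0.0000 + 0.5750·4.6806] = 2.6386; exercise value = 0.0000 ≤ continuation, so V_0 = 2.6386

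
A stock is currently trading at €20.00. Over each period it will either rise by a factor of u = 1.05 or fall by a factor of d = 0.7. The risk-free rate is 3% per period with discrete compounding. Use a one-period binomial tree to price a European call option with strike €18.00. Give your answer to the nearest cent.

€2.75

Risk-neutral probability p = (1 + 0.03 − 0.7)/(1.05 − 0.7) = 0.3300/0.3500 = 0.9429
Terminal stock prices: S_u = 21, S_d = 14
Terminal payoffs (S − K): max(3, 0) = 3, max(-4, 0) = 0
Node 0 (S = 20): V_0 = 1/1.03·[0.9429·3.0000 + 0.0571·0.0000] = 2.7462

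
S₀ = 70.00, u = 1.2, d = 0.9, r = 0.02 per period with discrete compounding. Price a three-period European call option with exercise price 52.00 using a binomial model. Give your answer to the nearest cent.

Risk-neutral probability p = (1 + 0.02 − 0.9)/(1.2 − 0.9) = 0.1200/0.3000 = 0.4000
Terminal stock prices: S_uuu = 121, S_uud = 90.72, S_udd = 68.04, S_ddd = 51.03
Terminal payoffs (S − K): max(68.96, 0) = 68.96, max(38.72, 0) = 38.72, max(16.04, 0) = 16.04, max(-0.97, 0) = 0
Node uu (S = 100.8): V_uu = 1/1.02·[0.4000·68.9600 + 0.6000·38.7200] = 49.8196
Node ud (S = 75.6): V_ud = 1/1.02·[0.4000·38.7200 + 0.6000·16.0400] = 24.6196
Node dd (S = 56.7): V_dd = 1/1.02·[0.4000·16.0400 + 0.6000·0.0000] = 6.2902
Node u (S = 84): V_u = 1/1.02·[0.4000·49.8196 + 0.6000·24.6196] = 34.0192
Node d (S = 63): V_d = 1/1.02·[0.4000·24.6196 + 0.6000·6.2902] = 13.3549
Node 0 (S = 70): V_0 = 1/1.02·[0.4000·34.0192 + 0.6000·13.3549] = 21.1967

21.20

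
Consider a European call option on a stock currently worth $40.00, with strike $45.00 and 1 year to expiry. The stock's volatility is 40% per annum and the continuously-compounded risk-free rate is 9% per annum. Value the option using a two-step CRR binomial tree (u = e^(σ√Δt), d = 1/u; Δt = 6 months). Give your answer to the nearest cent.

CRR parameters: u = e^(σ√Δt) = e^(0.4·√0.5) = 1.3269, d = 1/u = 0.7536
Per-period rate: rΔt = 0.09·0.5 = 0.045, so R = e^0.045 = 1.0460
Risk-neutral probability p = (e^0.045 − 0.7536)/(1.3269 − 0.7536) = 0.2924/0.5733 = 0.5100
Terminal stock prices: S_uu = 70.43, S_ud = 40, S_dd = 22.72
Terminal payoffs (S − K): max(25.43, 0) = 25.43, max(-5, 0) = 0, max(-22.28, 0) = 0
Node u (S = 53.08): V_u = e^(−0.045)·[0.5100·25.4262 + 0.4900·0.0000] = 12.3979
Node d (S = 30.15): V_d = e^(−0.045)·[0.5100·0.0000 + 0.4900·0.0000] = 0.0000
Node 0 (S = 40): V_0 = e^(−0.045)·[0.5100·12.3979 + 0.4900·0.0000] = 6.0453

$6.05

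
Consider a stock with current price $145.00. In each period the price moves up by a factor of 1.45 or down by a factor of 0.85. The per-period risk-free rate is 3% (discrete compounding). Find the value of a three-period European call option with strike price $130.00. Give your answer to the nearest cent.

Risk-neutral probability p = (1 + 0.03 − 0.85)/(1.45 − 0.85) = 0.1800/0.6000 = 0.3000
Terminal stock prices: S_uuu = 442.1, S_uud = 259.1, S_udd = 151.9, S_ddd = 89.05
Terminal payoffs (S − K): max(312.1, 0) = 312.1, max(129.1, 0) = 129.1, max(21.91, 0) = 21.91, max(-40.95, 0) = 0
Node uu (S = 304.9): V_uu = 1/1.03·[0.3000·312.0506 + 0.7000·129.1331] = 178.6489
Node ud (S = 178.7): V_ud = 1/1.03·[0.3000·129.1331 + 0.7000·21.9056] = 52.4989
Node dd (S = 104.8): V_dd = 1/1.03·[0.3000·21.9056 + 0.7000·0.0000] = 6.3803
Node u (S = 210.2): V_u = 1/1.03·[0.3000·178.6489 + 0.7000·52.4989] = 87.7125
Node d (S = 123.2): V_d = 1/1.03·[0.3000·52.4989 + 0.7000·6.3803] = 19.6271
Node 0 (S = 145): V_0 = 1/1.03·[0.3000·87.7125 + 0.7000·19.6271] = 38.8861

$38.89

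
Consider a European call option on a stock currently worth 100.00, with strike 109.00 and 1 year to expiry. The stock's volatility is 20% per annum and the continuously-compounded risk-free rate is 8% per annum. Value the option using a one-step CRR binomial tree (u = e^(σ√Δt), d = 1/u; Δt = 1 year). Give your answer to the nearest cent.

CRR parameters: u = e^(σ√Δt) = e^(0.2·√1) = 1.2214, d = 1/u = 0.8187
Per-period rate: rΔt = 0.08·1 = 0.08, so R = e^0.08 = 1.0833
Risk-neutral probability p = (e^0.08 − 0.8187)/(1.2214 − 0.8187) = 0.2646/0.4027 = 0.6570
Terminal stock prices: S_u = 122.1, S_d = 81.87
Terminal payoffs (S − K): max(13.14, 0) = 13.14, max(-27.13, 0) = 0
Node 0 (S = 100): V_0 = e^(−0.08)·[0.6570·13.1403 + 0.3430·0.0000] = 7.9694

7.97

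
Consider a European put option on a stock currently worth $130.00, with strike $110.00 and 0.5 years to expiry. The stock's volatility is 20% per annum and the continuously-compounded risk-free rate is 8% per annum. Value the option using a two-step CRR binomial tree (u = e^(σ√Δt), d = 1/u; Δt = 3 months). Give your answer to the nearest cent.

$0.62

CRR parameters: u = e^(σ√Δt) = e^(0.2·√0.25) = 1.1052, d = 1/u = 0.9048
Per-period rate: rΔt = 0.08·0.25 = 0.02, so R = e^0.02 = 1.0202
Risk-neutral probability p = (e^0.02 − 0.9048)/(1.1052 − 0.9048) = 0.1154/0.2003 = 0.5759
Terminal stock prices: S_uu = 158.8, S_ud = 130, S_dd = 106.4
Terminal payoffs (K − S): max(-48.78, 0) = 0, max(-20, 0) = 0, max(3.565, 0) = 3.565
Node u (S = 143.7): V_u = e^(−0.02)·[0.5759·0.0000 + 0.4241·0.0000] = 0.0000
Node d (S = 117.6): V_d = e^(−0.02)·[0.5759·0.0000 + 0.4241·3.5650] = 1.4821
Node 0 (S = 130): V_0 = e^(−0.02)·[0.5759·0.0000 + 0.4241·1.4821] = 0.6162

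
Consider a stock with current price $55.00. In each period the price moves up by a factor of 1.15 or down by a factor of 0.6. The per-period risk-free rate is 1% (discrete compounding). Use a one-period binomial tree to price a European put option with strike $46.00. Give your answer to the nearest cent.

$3.28

Risk-neutral probability p = (1 + 0.01 − 0.6)/(1.15 − 0.6) = 0.4100/0.5500 = 0.7455
Terminal stock prices: S_u = 63.25, S_d = 33
Terminal payoffs (K − S): max(-17.25, 0) = 0, max(13, 0) = 13
Node 0 (S = 55): V_0 = 1/1.01·[0.7455·0.0000 + 0.2545·13.0000] = 3.2763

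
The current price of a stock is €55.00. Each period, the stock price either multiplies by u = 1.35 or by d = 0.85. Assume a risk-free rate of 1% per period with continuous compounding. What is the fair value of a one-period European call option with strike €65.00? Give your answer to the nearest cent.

€2.93

Risk-neutral probability p = (e^0.01 − 0.85)/(1.35 − 0.85) = 0.1601/0.5000 = 0.3201
Terminal stock prices: S_u = 74.25, S_d = 46.75
Terminal payoffs (S − K): max(9.25, 0) = 9.25, max(-18.25, 0) = 0
Node 0 (S = 55): V_0 = e^(−0.01)·[0.3201·9.2500 + 0.6799·0.0000] = 2.9315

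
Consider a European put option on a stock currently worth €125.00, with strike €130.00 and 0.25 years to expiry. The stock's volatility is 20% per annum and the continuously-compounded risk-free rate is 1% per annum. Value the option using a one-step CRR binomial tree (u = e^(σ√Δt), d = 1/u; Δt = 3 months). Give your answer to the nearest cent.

CRR parameters: u = e^(σ√Δt) = e^(0.2·√0.25) = 1.1052, d = 1/u = 0.9048
Per-period rate: rΔt = 0.01·0.25 = 0.0025, so R = e^0.0025 = 1.0025
Risk-neutral probability p = (e^0.0025 − 0.9048)/(1.1052 − 0.9048) = 0.0977/0.2003 = 0.4875
Terminal stock prices: S_u = 138.1, S_d = 113.1
Terminal payoffs (K − S): max(-8.146, 0) = 0, max(16.9, 0) = 16.9
Node 0 (S = 125): V_0 = e^(−0.0025)·[0.4875·0.0000 + 0.5125·16.8953] = 8.6370

€8.64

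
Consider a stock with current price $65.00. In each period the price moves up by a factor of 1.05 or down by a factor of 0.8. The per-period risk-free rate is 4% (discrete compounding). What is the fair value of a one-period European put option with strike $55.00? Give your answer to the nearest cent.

Risk-neutral probability p = (1 + 0.04 − 0.8)/(1.05 − 0.8) = 0.2400/0.2500 = 0.9600
Terminal stock prices: S_u = 68.25, S_d = 52
Terminal payoffs (K − S): max(-13.25, 0) = 0, max(3, 0) = 3
Node 0 (S = 65): V_0 = 1/1.04·[0.9600·0.0000 + 0.0400·3.0000] = 0.1154

$0.12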